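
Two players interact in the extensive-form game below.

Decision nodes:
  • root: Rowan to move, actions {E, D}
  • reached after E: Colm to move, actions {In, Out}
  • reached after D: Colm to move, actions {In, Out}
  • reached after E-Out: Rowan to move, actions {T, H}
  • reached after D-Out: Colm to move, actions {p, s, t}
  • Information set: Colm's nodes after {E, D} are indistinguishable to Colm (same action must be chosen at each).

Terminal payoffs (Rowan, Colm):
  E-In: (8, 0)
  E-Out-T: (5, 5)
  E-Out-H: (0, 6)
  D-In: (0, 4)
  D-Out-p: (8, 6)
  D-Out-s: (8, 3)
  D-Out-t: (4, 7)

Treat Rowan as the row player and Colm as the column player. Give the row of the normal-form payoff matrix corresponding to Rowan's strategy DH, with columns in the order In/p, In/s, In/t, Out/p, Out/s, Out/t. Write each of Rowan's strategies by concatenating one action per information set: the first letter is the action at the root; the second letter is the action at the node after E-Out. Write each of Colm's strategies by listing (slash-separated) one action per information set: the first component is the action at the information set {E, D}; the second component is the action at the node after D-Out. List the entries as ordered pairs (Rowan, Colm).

(0,4) (0,4) (0,4) (8,6) (8,3) (4,7)

vs In/p: Rowan plays D → Colm plays In at [D] → (0, 4)
vs In/s: Rowan plays D → Colm plays In at [D] → (0, 4)
vs In/t: Rowan plays D → Colm plays In at [D] → (0, 4)
vs Out/p: Rowan plays D → Colm plays Out at [D] → Colm plays p at [D-Out] → (8, 6)
vs Out/s: Rowan plays D → Colm plays Out at [D] → Colm plays s at [D-Out] → (8, 3)
vs Out/t: Rowan plays D → Colm plays Out at [D] → Colm plays t at [D-Out] → (4, 7)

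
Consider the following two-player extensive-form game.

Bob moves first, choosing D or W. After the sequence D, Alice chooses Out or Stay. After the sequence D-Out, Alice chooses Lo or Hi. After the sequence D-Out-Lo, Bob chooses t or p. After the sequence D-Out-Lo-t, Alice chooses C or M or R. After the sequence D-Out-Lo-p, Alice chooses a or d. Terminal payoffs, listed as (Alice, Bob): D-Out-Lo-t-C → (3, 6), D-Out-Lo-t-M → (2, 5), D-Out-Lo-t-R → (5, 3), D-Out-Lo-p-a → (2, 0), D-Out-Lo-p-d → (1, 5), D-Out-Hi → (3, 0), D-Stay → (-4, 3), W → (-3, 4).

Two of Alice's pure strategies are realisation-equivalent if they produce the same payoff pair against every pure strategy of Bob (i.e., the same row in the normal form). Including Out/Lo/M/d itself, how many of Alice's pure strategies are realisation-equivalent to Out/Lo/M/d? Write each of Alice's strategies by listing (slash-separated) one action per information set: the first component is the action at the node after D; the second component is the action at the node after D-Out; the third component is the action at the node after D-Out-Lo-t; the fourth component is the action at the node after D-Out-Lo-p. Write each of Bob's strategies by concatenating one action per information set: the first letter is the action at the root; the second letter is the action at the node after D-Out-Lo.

Row for Out/Lo/M/d (columns Dt, Dp, Wt, Wp): (2,5) (1,5) (-3,4) (-3,4).
Every one of Alice's information sets is on the play path for some reply by Bob when Alice follows Out/Lo/M/d.
Changing the action at any of them therefore changes at least one column, so only Out/Lo/M/d itself gives this row.

1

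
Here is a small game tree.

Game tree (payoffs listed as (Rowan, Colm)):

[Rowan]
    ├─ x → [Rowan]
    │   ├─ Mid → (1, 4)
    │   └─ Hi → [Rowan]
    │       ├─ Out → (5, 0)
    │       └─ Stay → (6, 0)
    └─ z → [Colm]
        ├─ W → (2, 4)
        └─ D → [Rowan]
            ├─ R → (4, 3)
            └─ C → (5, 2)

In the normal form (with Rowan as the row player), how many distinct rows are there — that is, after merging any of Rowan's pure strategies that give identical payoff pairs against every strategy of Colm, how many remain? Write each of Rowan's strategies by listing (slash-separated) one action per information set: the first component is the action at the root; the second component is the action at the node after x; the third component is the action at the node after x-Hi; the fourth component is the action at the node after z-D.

5

Rowan has 16 pure strategies: x/Mid/Out/R, x/Mid/Out/C, x/Mid/Stay/R, x/Mid/Stay/C, x/Hi/Out/R, x/Hi/Out/C, x/Hi/Stay/R, x/Hi/Stay/C, z/Mid/Out/R, z/Mid/Out/C, z/Mid/Stay/R, z/Mid/Stay/C, z/Hi/Out/R, z/Hi/Out/C, z/Hi/Stay/R, z/Hi/Stay/C. Columns: W, D.
{x/Mid/Out/R, x/Mid/Out/C, x/Mid/Stay/R, x/Mid/Stay/C} → row (1,4) (1,4)
{x/Hi/Out/R, x/Hi/Out/C} → row (5,0) (5,0)
{x/Hi/Stay/R, x/Hi/Stay/C} → row (6,0) (6,0)
{z/Mid/Out/R, z/Mid/Stay/R, z/Hi/Out/R, z/Hi/Stay/R} → row (2,4) (4,3)
{z/Mid/Out/C, z/Mid/Stay/C, z/Hi/Out/C, z/Hi/Stay/C} → row (2,4) (5,2)
That's 5 distinct rows out of 16 strategies.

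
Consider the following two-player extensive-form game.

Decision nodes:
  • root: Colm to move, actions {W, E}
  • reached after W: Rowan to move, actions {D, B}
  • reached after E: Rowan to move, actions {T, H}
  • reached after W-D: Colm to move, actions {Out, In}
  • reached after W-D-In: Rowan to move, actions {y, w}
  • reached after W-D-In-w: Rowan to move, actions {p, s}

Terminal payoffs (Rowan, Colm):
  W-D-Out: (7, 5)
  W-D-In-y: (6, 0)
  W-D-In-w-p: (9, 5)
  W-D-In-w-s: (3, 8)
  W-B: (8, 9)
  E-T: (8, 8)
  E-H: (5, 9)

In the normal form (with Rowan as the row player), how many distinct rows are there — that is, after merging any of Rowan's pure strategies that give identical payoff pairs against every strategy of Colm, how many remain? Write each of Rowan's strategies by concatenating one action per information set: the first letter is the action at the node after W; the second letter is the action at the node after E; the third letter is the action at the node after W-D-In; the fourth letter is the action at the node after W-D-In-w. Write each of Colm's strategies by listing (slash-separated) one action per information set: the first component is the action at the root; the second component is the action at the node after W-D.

Rowan has 16 pure strategies: DTyp, DTys, DTwp, DTws, DHyp, DHys, DHwp, DHws, BTyp, BTys, BTwp, BTws, BHyp, BHys, BHwp, BHws. Columns: W/Out, W/In, E/Out, E/In.
{DTyp, DTys} → row (7,5) (6,0) (8,8) (8,8)
{DTwp} → row (7,5) (9,5) (8,8) (8,8)
{DTws} → row (7,5) (3,8) (8,8) (8,8)
{DHyp, DHys} → row (7,5) (6,0) (5,9) (5,9)
{DHwp} → row (7,5) (9,5) (5,9) (5,9)
{DHws} → row (7,5) (3,8) (5,9) (5,9)
{BTyp, BTys, BTwp, BTws} → row (8,9) (8,9) (8,8) (8,8)
{BHyp, BHys, BHwp, BHws} → row (8,9) (8,9) (5,9) (5,9)
That's 8 distinct rows out of 16 strategies.

8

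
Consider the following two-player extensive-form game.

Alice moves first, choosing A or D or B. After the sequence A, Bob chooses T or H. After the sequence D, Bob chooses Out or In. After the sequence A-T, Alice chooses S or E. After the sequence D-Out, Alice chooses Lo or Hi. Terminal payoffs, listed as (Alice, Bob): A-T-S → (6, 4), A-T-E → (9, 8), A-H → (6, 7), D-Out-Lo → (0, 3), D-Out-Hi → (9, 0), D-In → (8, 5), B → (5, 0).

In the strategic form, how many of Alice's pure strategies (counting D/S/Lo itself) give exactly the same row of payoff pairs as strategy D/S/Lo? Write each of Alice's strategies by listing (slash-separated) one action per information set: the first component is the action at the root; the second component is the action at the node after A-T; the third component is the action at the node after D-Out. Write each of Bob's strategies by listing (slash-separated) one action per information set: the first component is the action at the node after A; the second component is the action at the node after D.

Row for D/S/Lo (columns T/Out, T/In, H/Out, H/In): (0,3) (8,5) (0,3) (8,5).
Under D/S/Lo, Alice's choice at the node after A-T can never be reached regardless of what Bob does, so varying those choices leaves every outcome unchanged.
Holding the reachable choices fixed and varying the unreachable one freely already gives 2 equivalent strategies.
No other strategy reproduces this row, so those 2 are the full class: D/S/Lo, D/E/Lo.

2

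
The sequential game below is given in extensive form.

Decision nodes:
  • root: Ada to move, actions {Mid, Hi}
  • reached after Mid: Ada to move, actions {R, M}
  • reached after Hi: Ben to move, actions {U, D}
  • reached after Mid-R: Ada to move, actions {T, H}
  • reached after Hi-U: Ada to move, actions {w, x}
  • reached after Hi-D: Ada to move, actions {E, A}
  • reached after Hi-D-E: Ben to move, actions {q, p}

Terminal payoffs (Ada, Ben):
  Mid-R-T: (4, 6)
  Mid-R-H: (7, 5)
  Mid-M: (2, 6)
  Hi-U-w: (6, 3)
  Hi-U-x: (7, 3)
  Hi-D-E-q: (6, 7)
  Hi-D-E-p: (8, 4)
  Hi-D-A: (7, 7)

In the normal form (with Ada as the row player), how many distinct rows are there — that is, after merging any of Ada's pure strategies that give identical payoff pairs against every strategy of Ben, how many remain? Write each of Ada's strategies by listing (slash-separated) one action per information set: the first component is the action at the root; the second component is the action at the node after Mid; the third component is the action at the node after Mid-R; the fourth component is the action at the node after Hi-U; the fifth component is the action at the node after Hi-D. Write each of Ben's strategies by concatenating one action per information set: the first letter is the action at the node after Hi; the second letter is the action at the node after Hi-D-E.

Ada has 32 pure strategies: Mid/R/T/w/E, Mid/R/T/w/A, Mid/R/T/x/E, Mid/R/T/x/A, Mid/R/H/w/E, Mid/R/H/w/A, Mid/R/H/x/E, Mid/R/H/x/A, Mid/M/T/w/E, Mid/M/T/w/A, Mid/M/T/x/E, Mid/M/T/x/A, Mid/M/H/w/E, Mid/M/H/w/A, Mid/M/H/x/E, Mid/M/H/x/A, Hi/R/T/w/E, Hi/R/T/w/A, Hi/R/T/x/E, Hi/R/T/x/A, Hi/R/H/w/E, Hi/R/H/w/A, Hi/R/H/x/E, Hi/R/H/x/A, Hi/M/T/w/E, Hi/M/T/w/A, Hi/M/T/x/E, Hi/M/T/x/A, Hi/M/H/w/E, Hi/M/H/w/A, Hi/M/H/x/E, Hi/M/H/x/A. Columns: Uq, Up, Dq, Dp.
{Mid/R/T/w/E, Mid/R/T/w/A, Mid/R/T/x/E, Mid/R/T/x/A} → row (4,6) (4,6) (4,6) (4,6)
{Mid/R/H/w/E, Mid/R/H/w/A, Mid/R/H/x/E, Mid/R/H/x/A} → row (7,5) (7,5) (7,5) (7,5)
{Mid/M/T/w/E, Mid/M/T/w/A, Mid/M/T/x/E, Mid/M/T/x/A, Mid/M/H/w/E, Mid/M/H/w/A, Mid/M/H/x/E, Mid/M/H/x/A} → row (2,6) (2,6) (2,6) (2,6)
{Hi/R/T/w/E, Hi/R/H/w/E, Hi/M/T/w/E, Hi/M/H/w/E} → row (6,3) (6,3) (6,7) (8,4)
{Hi/R/T/w/A, Hi/R/H/w/A, Hi/M/T/w/A, Hi/M/H/w/A} → row (6,3) (6,3) (7,7) (7,7)
{Hi/R/T/x/E, Hi/R/H/x/E, Hi/M/T/x/E, Hi/M/H/x/E} → row (7,3) (7,3) (6,7) (8,4)
{Hi/R/T/x/A, Hi/R/H/x/A, Hi/M/T/x/A, Hi/M/H/x/A} → row (7,3) (7,3) (7,7) (7,7)
That's 7 distinct rows out of 32 strategies.

7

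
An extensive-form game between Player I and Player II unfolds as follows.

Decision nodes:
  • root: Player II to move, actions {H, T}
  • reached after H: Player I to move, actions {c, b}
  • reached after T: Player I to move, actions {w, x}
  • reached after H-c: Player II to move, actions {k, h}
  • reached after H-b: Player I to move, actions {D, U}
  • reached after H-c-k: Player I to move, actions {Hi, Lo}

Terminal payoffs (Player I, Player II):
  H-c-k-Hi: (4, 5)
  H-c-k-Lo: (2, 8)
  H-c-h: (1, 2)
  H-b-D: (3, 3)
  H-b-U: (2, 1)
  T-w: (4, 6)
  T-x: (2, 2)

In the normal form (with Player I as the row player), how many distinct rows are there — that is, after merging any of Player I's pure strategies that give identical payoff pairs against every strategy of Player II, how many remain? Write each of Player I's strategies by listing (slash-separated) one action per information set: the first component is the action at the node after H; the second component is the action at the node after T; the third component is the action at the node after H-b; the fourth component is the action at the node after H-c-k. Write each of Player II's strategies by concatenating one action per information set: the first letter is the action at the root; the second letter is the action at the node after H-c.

Player I has 16 pure strategies: c/w/D/Hi, c/w/D/Lo, c/w/U/Hi, c/w/U/Lo, c/x/D/Hi, c/x/D/Lo, c/x/U/Hi, c/x/U/Lo, b/w/D/Hi, b/w/D/Lo, b/w/U/Hi, b/w/U/Lo, b/x/D/Hi, b/x/D/Lo, b/x/U/Hi, b/x/U/Lo. Columns: Hk, Hh, Tk, Th.
{c/w/D/Hi, c/w/U/Hi} → row (4,5) (1,2) (4,6) (4,6)
{c/w/D/Lo, c/w/U/Lo} → row (2,8) (1,2) (4,6) (4,6)
{c/x/D/Hi, c/x/U/Hi} → row (4,5) (1,2) (2,2) (2,2)
{c/x/D/Lo, c/x/U/Lo} → row (2,8) (1,2) (2,2) (2,2)
{b/w/D/Hi, b/w/D/Lo} → row (3,3) (3,3) (4,6) (4,6)
{b/w/U/Hi, b/w/U/Lo} → row (2,1) (2,1) (4,6) (4,6)
{b/x/D/Hi, b/x/D/Lo} → row (3,3) (3,3) (2,2) (2,2)
{b/x/U/Hi, b/x/U/Lo} → row (2,1) (2,1) (2,2) (2,2)
That's 8 distinct rows out of 16 strategies.

8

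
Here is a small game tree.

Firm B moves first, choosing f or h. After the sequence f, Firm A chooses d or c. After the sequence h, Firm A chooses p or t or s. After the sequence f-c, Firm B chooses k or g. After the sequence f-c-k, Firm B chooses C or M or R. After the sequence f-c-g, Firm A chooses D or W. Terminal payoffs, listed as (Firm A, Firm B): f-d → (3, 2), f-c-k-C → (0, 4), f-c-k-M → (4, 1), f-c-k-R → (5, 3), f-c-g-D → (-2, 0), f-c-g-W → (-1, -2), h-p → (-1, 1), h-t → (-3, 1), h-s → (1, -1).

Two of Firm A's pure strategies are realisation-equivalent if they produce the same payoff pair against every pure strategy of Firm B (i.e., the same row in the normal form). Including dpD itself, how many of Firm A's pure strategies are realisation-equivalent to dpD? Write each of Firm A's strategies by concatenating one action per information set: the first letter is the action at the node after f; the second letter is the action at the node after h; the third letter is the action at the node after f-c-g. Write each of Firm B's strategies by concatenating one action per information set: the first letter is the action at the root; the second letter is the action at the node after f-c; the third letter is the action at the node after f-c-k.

Row for dpD (columns fkC, fkM, fkR, fgC, fgM, fgR, hkC, hkM, hkR, hgC, hgM, hgR): (3,2) (3,2) (3,2) (3,2) (3,2) (3,2) (-1,1) (-1,1) (-1,1) (-1,1) (-1,1) (-1,1).
Under dpD, Firm A's choice at the node after f-c-g can never be reached regardless of what Firm B does, so varying those choices leaves every outcome unchanged.
Holding the reachable choices fixed and varying the unreachable one freely already gives 2 equivalent strategies.
No other strategy reproduces this row, so those 2 are the full class: dpD, dpW.

2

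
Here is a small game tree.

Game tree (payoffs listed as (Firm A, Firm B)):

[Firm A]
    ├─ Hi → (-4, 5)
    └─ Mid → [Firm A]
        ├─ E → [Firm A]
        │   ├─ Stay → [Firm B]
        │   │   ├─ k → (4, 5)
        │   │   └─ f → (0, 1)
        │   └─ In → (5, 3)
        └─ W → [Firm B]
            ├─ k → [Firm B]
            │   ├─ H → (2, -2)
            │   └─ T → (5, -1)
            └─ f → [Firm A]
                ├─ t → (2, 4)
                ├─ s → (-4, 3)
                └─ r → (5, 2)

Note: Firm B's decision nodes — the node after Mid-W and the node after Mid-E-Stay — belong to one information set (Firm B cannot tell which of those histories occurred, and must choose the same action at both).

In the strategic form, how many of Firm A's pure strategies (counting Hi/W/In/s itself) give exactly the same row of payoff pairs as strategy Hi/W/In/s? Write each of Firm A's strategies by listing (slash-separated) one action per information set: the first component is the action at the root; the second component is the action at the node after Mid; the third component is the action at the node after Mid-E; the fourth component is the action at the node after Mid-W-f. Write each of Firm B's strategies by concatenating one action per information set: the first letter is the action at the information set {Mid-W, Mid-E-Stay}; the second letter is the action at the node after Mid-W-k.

Row for Hi/W/In/s (columns kH, kT, fH, fT): (-4,5) (-4,5) (-4,5) (-4,5).
Under Hi/W/In/s, Firm A's choice at the node after Mid and at the node after Mid-E and at the node after Mid-W-f can never be reached regardless of what Firm B does, so varying those choices leaves every outcome unchanged.
Holding the reachable choices fixed and varying the unreachable ones freely already gives 2 × 2 × 3 = 12 equivalent strategies.
No other strategy reproduces this row, so those 12 are the full class: Hi/E/Stay/t, Hi/E/Stay/s, Hi/E/Stay/r, Hi/E/In/t, Hi/E/In/s, Hi/E/In/r, Hi/W/Stay/t, Hi/W/Stay/s, Hi/W/Stay/r, Hi/W/In/t, Hi/W/In/s, Hi/W/In/r.

12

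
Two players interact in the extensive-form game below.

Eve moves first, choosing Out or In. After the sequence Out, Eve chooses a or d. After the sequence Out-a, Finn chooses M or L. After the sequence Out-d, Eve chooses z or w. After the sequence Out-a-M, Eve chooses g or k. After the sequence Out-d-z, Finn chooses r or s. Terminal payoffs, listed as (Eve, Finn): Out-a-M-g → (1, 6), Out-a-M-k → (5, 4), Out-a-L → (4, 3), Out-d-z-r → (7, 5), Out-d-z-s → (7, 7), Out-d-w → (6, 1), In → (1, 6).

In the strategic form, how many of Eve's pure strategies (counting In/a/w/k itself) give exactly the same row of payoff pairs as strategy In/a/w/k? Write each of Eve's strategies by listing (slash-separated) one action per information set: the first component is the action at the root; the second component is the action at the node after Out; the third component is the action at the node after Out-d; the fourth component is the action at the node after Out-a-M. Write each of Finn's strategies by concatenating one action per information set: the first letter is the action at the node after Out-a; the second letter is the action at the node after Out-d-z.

Row for In/a/w/k (columns Mr, Ms, Lr, Ls): (1,6) (1,6) (1,6) (1,6).
Under In/a/w/k, Eve's choice at the node after Out and at the node after Out-d and at the node after Out-a-M can never be reached regardless of what Finn does, so varying those choices leaves every outcome unchanged.
Holding the reachable choices fixed and varying the unreachable ones freely already gives 2 × 2 × 2 = 8 equivalent strategies.
No other strategy reproduces this row, so those 8 are the full class: In/a/z/g, In/a/z/k, In/a/w/g, In/a/w/k, In/d/z/g, In/d/z/k, In/d/w/g, In/d/w/k.

8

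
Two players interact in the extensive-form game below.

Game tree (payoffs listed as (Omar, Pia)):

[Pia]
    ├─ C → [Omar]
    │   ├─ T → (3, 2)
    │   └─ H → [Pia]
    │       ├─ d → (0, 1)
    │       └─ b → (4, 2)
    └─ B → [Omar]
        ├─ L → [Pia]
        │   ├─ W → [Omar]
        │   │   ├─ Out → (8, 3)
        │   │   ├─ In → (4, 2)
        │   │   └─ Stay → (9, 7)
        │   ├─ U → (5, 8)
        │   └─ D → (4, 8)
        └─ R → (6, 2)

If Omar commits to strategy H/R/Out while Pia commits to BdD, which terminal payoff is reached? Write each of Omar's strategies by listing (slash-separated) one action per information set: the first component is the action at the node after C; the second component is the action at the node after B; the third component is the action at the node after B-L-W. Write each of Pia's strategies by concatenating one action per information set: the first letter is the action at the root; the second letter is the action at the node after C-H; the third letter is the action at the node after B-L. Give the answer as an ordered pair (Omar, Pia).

Trace the play path from the root:
  Pia plays B
  Omar plays R at [B]
→ terminal payoff (6, 2).
(Omar's choice at the node after C is never reached on this path, so it doesn't affect the outcome.)

(6, 2)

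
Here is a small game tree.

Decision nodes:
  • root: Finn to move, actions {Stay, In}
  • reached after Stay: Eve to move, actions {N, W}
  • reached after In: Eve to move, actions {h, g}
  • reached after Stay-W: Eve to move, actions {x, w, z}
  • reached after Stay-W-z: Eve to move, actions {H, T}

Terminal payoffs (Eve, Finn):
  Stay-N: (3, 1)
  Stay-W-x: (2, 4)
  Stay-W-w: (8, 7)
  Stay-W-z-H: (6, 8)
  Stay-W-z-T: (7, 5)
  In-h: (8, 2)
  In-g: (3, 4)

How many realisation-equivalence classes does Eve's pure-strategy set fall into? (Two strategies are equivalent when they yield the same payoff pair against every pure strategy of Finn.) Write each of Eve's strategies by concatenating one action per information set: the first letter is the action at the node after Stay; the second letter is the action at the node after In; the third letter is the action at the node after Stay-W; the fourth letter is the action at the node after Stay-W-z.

10

Eve has 24 pure strategies: NhxH, NhxT, NhwH, NhwT, NhzH, NhzT, NgxH, NgxT, NgwH, NgwT, NgzH, NgzT, WhxH, WhxT, WhwH, WhwT, WhzH, WhzT, WgxH, WgxT, WgwH, WgwT, WgzH, WgzT. Columns: Stay, In.
{NhxH, NhxT, NhwH, NhwT, NhzH, NhzT} → row (3,1) (8,2)
{NgxH, NgxT, NgwH, NgwT, NgzH, NgzT} → row (3,1) (3,4)
{WhxH, WhxT} → row (2,4) (8,2)
{WhwH, WhwT} → row (8,7) (8,2)
{WhzH} → row (6,8) (8,2)
{WhzT} → row (7,5) (8,2)
{WgxH, WgxT} → row (2,4) (3,4)
{WgwH, WgwT} → row (8,7) (3,4)
{WgzH} → row (6,8) (3,4)
{WgzT} → row (7,5) (3,4)
That's 10 distinct rows out of 24 strategies.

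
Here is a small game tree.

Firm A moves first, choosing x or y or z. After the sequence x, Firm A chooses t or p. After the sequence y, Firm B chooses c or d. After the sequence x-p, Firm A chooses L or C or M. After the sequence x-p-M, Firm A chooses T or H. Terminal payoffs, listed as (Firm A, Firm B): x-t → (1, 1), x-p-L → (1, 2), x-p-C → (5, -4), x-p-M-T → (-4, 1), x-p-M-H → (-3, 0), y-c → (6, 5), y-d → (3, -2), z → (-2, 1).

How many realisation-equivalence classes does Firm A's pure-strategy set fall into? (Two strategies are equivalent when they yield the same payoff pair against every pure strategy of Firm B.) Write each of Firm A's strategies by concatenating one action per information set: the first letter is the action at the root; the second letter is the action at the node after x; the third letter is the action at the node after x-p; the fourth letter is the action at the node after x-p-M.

7

Firm A has 36 pure strategies: xtLT, xtLH, xtCT, xtCH, xtMT, xtMH, xpLT, xpLH, xpCT, xpCH, xpMT, xpMH, ytLT, ytLH, ytCT, ytCH, ytMT, ytMH, ypLT, ypLH, ypCT, ypCH, ypMT, ypMH, ztLT, ztLH, ztCT, ztCH, ztMT, ztMH, zpLT, zpLH, zpCT, zpCH, zpMT, zpMH. Columns: c, d.
{xtLT, xtLH, xtCT, xtCH, xtMT, xtMH} → row (1,1) (1,1)
{xpLT, xpLH} → row (1,2) (1,2)
{xpCT, xpCH} → row (5,-4) (5,-4)
{xpMT} → row (-4,1) (-4,1)
{xpMH} → row (-3,0) (-3,0)
{ytLT, ytLH, ytCT, ytCH, ytMT, ytMH, ypLT, ypLH, ypCT, ypCH, ypMT, ypMH} → row (6,5) (3,-2)
{ztLT, ztLH, ztCT, ztCH, ztMT, ztMH, zpLT, zpLH, zpCT, zpCH, zpMT, zpMH} → row (-2,1) (-2,1)
That's 7 distinct rows out of 36 strategies.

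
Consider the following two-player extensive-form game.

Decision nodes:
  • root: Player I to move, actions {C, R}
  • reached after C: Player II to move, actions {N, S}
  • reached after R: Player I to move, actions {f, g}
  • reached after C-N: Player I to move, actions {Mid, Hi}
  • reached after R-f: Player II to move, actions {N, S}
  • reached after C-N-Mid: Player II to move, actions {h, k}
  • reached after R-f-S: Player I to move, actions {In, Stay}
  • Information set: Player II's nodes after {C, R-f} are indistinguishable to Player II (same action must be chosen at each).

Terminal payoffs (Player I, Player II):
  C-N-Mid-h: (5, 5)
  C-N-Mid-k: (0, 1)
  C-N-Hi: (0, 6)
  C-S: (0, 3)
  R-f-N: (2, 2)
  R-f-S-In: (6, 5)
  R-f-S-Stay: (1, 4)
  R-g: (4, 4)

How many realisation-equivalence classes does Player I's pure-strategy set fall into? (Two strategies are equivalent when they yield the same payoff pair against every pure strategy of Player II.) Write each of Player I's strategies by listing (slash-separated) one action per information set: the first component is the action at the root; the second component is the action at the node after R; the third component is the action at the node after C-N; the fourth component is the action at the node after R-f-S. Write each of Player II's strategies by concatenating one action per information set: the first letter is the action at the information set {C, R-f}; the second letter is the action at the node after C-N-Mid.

5

Player I has 16 pure strategies: C/f/Mid/In, C/f/Mid/Stay, C/f/Hi/In, C/f/Hi/Stay, C/g/Mid/In, C/g/Mid/Stay, C/g/Hi/In, C/g/Hi/Stay, R/f/Mid/In, R/f/Mid/Stay, R/f/Hi/In, R/f/Hi/Stay, R/g/Mid/In, R/g/Mid/Stay, R/g/Hi/In, R/g/Hi/Stay. Columns: Nh, Nk, Sh, Sk.
{C/f/Mid/In, C/f/Mid/Stay, C/g/Mid/In, C/g/Mid/Stay} → row (5,5) (0,1) (0,3) (0,3)
{C/f/Hi/In, C/f/Hi/Stay, C/g/Hi/In, C/g/Hi/Stay} → row (0,6) (0,6) (0,3) (0,3)
{R/f/Mid/In, R/f/Hi/In} → row (2,2) (2,2) (6,5) (6,5)
{R/f/Mid/Stay, R/f/Hi/Stay} → row (2,2) (2,2) (1,4) (1,4)
{R/g/Mid/In, R/g/Mid/Stay, R/g/Hi/In, R/g/Hi/Stay} → row (4,4) (4,4) (4,4) (4,4)
That's 5 distinct rows out of 16 strategies.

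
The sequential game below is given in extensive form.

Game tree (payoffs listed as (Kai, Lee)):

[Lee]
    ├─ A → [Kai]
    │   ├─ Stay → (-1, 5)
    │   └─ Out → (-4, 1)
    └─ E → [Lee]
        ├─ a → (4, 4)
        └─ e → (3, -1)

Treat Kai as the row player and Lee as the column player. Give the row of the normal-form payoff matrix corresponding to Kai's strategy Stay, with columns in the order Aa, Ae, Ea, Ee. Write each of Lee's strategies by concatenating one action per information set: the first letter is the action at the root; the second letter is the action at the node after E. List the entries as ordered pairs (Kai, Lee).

vs Aa: Lee plays A → Kai plays Stay at [A] → (-1, 5)
vs Ae: Lee plays A → Kai plays Stay at [A] → (-1, 5)
vs Ea: Lee plays E → Lee plays a at [E] → (4, 4)
vs Ee: Lee plays E → Lee plays e at [E] → (3, -1)

(-1,5) (-1,5) (4,4) (3,-1)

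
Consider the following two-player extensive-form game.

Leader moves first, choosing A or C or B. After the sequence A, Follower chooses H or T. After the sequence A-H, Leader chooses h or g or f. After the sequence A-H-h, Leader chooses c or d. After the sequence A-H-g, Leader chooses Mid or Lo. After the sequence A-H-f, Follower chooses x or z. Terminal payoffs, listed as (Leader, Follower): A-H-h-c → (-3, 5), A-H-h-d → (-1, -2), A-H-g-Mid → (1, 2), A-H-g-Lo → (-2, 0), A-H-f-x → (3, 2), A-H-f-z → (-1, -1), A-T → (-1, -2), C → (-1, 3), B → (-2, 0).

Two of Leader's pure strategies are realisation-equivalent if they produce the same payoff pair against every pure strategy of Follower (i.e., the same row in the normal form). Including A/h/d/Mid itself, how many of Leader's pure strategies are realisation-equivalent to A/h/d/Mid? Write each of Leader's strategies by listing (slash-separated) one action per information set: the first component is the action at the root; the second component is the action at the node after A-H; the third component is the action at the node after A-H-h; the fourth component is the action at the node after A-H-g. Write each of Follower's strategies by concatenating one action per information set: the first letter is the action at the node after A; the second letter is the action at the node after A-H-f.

2

Row for A/h/d/Mid (columns Hx, Hz, Tx, Tz): (-1,-2) (-1,-2) (-1,-2) (-1,-2).
Under A/h/d/Mid, Leader's choice at the node after A-H-g can never be reached regardless of what Follower does, so varying those choices leaves every outcome unchanged.
Holding the reachable choices fixed and varying the unreachable one freely already gives 2 equivalent strategies.
No other strategy reproduces this row, so those 2 are the full class: A/h/d/Mid, A/h/d/Lo.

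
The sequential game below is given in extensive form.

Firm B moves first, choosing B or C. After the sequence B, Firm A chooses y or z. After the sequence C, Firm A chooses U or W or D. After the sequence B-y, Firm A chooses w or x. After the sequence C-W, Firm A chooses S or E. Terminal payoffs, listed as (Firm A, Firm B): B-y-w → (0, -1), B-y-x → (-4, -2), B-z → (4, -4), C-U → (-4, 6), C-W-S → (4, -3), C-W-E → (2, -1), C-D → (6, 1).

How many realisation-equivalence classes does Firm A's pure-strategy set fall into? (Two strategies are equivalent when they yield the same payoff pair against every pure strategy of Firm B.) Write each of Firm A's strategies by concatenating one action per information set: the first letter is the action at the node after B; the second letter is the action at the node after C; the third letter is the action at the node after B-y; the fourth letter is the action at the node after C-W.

Firm A has 24 pure strategies: yUwS, yUwE, yUxS, yUxE, yWwS, yWwE, yWxS, yWxE, yDwS, yDwE, yDxS, yDxE, zUwS, zUwE, zUxS, zUxE, zWwS, zWwE, zWxS, zWxE, zDwS, zDwE, zDxS, zDxE. Columns: B, C.
{yUwS, yUwE} → row (0,-1) (-4,6)
{yUxS, yUxE} → row (-4,-2) (-4,6)
{yWwS} → row (0,-1) (4,-3)
{yWwE} → row (0,-1) (2,-1)
{yWxS} → row (-4,-2) (4,-3)
{yWxE} → row (-4,-2) (2,-1)
{yDwS, yDwE} → row (0,-1) (6,1)
{yDxS, yDxE} → row (-4,-2) (6,1)
{zUwS, zUwE, zUxS, zUxE} → row (4,-4) (-4,6)
{zWwS, zWxS} → row (4,-4) (4,-3)
{zWwE, zWxE} → row (4,-4) (2,-1)
{zDwS, zDwE, zDxS, zDxE} → row (4,-4) (6,1)
That's 12 distinct rows out of 24 strategies.

12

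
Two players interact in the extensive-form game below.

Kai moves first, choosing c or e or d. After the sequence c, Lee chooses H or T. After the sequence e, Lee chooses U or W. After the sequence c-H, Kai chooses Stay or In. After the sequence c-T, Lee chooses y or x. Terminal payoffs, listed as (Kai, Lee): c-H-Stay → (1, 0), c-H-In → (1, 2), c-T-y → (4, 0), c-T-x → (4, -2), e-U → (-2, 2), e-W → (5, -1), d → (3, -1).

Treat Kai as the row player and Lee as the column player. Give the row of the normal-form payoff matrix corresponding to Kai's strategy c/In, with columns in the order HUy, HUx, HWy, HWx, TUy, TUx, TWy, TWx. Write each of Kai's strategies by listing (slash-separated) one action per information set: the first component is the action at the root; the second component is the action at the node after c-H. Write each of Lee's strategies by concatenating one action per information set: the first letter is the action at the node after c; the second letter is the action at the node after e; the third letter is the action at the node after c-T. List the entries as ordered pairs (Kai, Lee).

(1,2) (1,2) (1,2) (1,2) (4,0) (4,-2) (4,0) (4,-2)

vs HUy: Kai plays c → Lee plays H at [c] → Kai plays In at [c-H] → (1, 2)
vs HUx: Kai plays c → Lee plays H at [c] → Kai plays In at [c-H] → (1, 2)
vs HWy: Kai plays c → Lee plays H at [c] → Kai plays In at [c-H] → (1, 2)
vs HWx: Kai plays c → Lee plays H at [c] → Kai plays In at [c-H] → (1, 2)
vs TUy: Kai plays c → Lee plays T at [c] → Lee plays y at [c-T] → (4, 0)
vs TUx: Kai plays c → Lee plays T at [c] → Lee plays x at [c-T] → (4, -2)
vs TWy: Kai plays c → Lee plays T at [c] → Lee plays y at [c-T] → (4, 0)
vs TWx: Kai plays c → Lee plays T at [c] → Lee plays x at [c-T] → (4, -2)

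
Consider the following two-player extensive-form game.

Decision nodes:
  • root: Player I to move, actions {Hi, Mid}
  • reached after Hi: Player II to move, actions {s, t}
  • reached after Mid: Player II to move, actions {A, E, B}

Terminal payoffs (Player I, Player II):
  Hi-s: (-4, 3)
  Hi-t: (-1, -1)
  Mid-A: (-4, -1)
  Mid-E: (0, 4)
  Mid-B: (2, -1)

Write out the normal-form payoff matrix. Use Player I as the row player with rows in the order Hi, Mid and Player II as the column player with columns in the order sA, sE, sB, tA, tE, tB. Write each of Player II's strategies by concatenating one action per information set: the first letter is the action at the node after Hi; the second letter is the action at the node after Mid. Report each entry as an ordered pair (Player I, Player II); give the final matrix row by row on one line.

Hi: (-4,3) (-4,3) (-4,3) (-1,-1) (-1,-1) (-1,-1) | Mid: (-4,-1) (0,4) (2,-1) (-4,-1) (0,4) (2,-1)

           sA       sE       sB       tA       tE       tB
  Hi   (-4,3)   (-4,3)   (-4,3)  (-1,-1)  (-1,-1)  (-1,-1)
 Mid  (-4,-1)    (0,4)   (2,-1)  (-4,-1)    (0,4)   (2,-1)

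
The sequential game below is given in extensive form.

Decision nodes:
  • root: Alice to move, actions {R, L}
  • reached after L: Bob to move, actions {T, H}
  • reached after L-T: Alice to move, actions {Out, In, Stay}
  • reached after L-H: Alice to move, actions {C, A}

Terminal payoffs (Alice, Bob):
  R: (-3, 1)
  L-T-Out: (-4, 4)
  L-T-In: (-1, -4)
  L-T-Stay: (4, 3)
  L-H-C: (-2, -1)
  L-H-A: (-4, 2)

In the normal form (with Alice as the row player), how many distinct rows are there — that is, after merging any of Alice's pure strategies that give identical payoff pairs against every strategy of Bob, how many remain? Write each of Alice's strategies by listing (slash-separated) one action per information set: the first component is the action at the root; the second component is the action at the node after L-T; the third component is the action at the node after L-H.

7

Alice has 12 pure strategies: R/Out/C, R/Out/A, R/In/C, R/In/A, R/Stay/C, R/Stay/A, L/Out/C, L/Out/A, L/In/C, L/In/A, L/Stay/C, L/Stay/A. Columns: T, H.
{R/Out/C, R/Out/A, R/In/C, R/In/A, R/Stay/C, R/Stay/A} → row (-3,1) (-3,1)
{L/Out/C} → row (-4,4) (-2,-1)
{L/Out/A} → row (-4,4) (-4,2)
{L/In/C} → row (-1,-4) (-2,-1)
{L/In/A} → row (-1,-4) (-4,2)
{L/Stay/C} → row (4,3) (-2,-1)
{L/Stay/A} → row (4,3) (-4,2)
That's 7 distinct rows out of 12 strategies.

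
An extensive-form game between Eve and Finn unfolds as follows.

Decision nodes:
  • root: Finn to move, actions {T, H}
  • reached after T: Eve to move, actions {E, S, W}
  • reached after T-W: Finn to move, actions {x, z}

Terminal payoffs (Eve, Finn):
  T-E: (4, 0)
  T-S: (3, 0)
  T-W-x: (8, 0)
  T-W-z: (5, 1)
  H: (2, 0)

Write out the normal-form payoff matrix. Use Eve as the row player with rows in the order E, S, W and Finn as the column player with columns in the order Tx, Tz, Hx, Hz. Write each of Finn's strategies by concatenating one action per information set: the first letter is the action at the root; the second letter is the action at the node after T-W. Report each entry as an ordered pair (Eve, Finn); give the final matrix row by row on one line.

           Tx       Tz       Hx       Hz
   E    (4,0)    (4,0)    (2,0)    (2,0)
   S    (3,0)    (3,0)    (2,0)    (2,0)
   W    (8,0)    (5,1)    (2,0)    (2,0)

E: (4,0) (4,0) (2,0) (2,0) | S: (3,0) (3,0) (2,0) (2,0) | W: (8,0) (5,1) (2,0) (2,0)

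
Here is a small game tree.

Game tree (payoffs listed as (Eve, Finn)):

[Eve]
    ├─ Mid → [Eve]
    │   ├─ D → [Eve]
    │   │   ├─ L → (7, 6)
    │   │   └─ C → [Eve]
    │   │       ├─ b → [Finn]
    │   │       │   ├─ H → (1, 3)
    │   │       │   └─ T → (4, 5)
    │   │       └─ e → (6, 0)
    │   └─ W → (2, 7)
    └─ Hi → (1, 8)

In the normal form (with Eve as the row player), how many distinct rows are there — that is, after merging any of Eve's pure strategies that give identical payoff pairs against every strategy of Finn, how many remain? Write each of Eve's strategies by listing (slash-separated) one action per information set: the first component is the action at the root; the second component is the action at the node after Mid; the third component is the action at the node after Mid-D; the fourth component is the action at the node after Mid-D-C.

5

Eve has 16 pure strategies: Mid/D/L/b, Mid/D/L/e, Mid/D/C/b, Mid/D/C/e, Mid/W/L/b, Mid/W/L/e, Mid/W/C/b, Mid/W/C/e, Hi/D/L/b, Hi/D/L/e, Hi/D/C/b, Hi/D/C/e, Hi/W/L/b, Hi/W/L/e, Hi/W/C/b, Hi/W/C/e. Columns: H, T.
{Mid/D/L/b, Mid/D/L/e} → row (7,6) (7,6)
{Mid/D/C/b} → row (1,3) (4,5)
{Mid/D/C/e} → row (6,0) (6,0)
{Mid/W/L/b, Mid/W/L/e, Mid/W/C/b, Mid/W/C/e} → row (2,7) (2,7)
{Hi/D/L/b, Hi/D/L/e, Hi/D/C/b, Hi/D/C/e, Hi/W/L/b, Hi/W/L/e, Hi/W/C/b, Hi/W/C/e} → row (1,8) (1,8)
That's 5 distinct rows out of 16 strategies.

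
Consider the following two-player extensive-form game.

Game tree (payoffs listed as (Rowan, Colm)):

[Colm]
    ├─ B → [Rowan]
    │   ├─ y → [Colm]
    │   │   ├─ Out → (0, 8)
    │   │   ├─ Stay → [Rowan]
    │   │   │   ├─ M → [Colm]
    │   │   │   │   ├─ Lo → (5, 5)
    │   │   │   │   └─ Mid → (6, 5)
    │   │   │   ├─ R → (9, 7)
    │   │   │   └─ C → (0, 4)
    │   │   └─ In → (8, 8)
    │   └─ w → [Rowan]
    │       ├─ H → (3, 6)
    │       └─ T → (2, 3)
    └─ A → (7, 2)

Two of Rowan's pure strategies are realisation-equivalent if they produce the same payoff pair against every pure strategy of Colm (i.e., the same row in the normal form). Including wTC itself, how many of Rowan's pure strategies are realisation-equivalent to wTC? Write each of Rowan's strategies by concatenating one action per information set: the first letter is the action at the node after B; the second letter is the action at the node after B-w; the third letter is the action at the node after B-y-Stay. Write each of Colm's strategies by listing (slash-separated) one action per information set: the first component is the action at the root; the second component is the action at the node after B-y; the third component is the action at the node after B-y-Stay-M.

3

Row for wTC (columns B/Out/Lo, B/Out/Mid, B/Stay/Lo, B/Stay/Mid, B/In/Lo, B/In/Mid, A/Out/Lo, A/Out/Mid, A/Stay/Lo, A/Stay/Mid, A/In/Lo, A/In/Mid): (2,3) (2,3) (2,3) (2,3) (2,3) (2,3) (7,2) (7,2) (7,2) (7,2) (7,2) (7,2).
Under wTC, Rowan's choice at the node after B-y-Stay can never be reached regardless of what Colm does, so varying those choices leaves every outcome unchanged.
Holding the reachable choices fixed and varying the unreachable one freely already gives 3 equivalent strategies.
No other strategy reproduces this row, so those 3 are the full class: wTM, wTR, wTC.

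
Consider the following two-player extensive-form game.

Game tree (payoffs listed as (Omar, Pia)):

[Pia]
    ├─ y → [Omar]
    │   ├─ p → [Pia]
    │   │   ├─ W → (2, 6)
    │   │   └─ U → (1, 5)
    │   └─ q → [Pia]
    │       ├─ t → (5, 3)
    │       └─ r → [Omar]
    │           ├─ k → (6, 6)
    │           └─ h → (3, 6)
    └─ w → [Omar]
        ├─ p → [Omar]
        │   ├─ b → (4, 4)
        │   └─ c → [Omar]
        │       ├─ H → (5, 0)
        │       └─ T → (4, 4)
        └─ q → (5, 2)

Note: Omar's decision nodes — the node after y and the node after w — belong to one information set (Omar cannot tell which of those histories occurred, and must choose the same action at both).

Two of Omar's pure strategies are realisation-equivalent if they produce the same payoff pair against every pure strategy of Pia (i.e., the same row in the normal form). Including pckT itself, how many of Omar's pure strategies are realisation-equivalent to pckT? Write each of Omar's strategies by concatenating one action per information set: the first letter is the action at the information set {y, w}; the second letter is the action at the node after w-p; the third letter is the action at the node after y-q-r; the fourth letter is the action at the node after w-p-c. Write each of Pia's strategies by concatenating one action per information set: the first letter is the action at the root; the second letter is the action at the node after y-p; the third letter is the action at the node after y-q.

Row for pckT (columns yWt, yWr, yUt, yUr, wWt, wWr, wUt, wUr): (2,6) (2,6) (1,5) (1,5) (4,4) (4,4) (4,4) (4,4).
Under pckT, Omar's choice at the node after y-q-r can never be reached regardless of what Pia does, so varying those choices leaves every outcome unchanged.
Holding the reachable choices fixed and varying the unreachable one freely already gives 2 equivalent strategies.
Checking the remaining rows, pbkH, pbkT, pbhH, pbhT also happen to give the same payoffs in every column, bringing the total to 6: pbkH, pbkT, pbhH, pbhT, pckT, pchT.

6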